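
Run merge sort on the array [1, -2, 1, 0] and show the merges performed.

Divide and conquer:
  Merge [1] + [-2] -> [-2, 1]
  Merge [1] + [0] -> [0, 1]
  Merge [-2, 1] + [0, 1] -> [-2, 0, 1, 1]


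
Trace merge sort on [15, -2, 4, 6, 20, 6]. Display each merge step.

Divide and conquer:
  Merge [-2] + [4] -> [-2, 4]
  Merge [15] + [-2, 4] -> [-2, 4, 15]
  Merge [20] + [6] -> [6, 20]
  Merge [6] + [6, 20] -> [6, 6, 20]
  Merge [-2, 4, 15] + [6, 6, 20] -> [-2, 4, 6, 6, 15, 20]


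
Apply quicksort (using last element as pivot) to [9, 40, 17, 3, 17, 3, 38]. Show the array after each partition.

Partition 1: pivot=38 at index 5 -> [9, 17, 3, 17, 3, 38, 40]
Partition 2: pivot=3 at index 1 -> [3, 3, 9, 17, 17, 38, 40]
Partition 3: pivot=17 at index 4 -> [3, 3, 9, 17, 17, 38, 40]
Partition 4: pivot=17 at index 3 -> [3, 3, 9, 17, 17, 38, 40]


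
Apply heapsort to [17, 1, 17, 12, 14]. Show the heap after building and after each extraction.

Build heap: [17, 14, 17, 12, 1]
Extract 17: [17, 14, 1, 12, 17]
Extract 17: [14, 12, 1, 17, 17]
Extract 14: [12, 1, 14, 17, 17]
Extract 12: [1, 12, 14, 17, 17]


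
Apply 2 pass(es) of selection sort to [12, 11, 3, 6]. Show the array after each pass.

Pass 1: Select minimum 3 at index 2, swap -> [3, 11, 12, 6]
Pass 2: Select minimum 6 at index 3, swap -> [3, 6, 12, 11]


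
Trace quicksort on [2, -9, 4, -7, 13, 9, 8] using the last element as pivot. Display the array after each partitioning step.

Partition 1: pivot=8 at index 4 -> [2, -9, 4, -7, 8, 9, 13]
Partition 2: pivot=-7 at index 1 -> [-9, -7, 4, 2, 8, 9, 13]
Partition 3: pivot=2 at index 2 -> [-9, -7, 2, 4, 8, 9, 13]
Partition 4: pivot=13 at index 6 -> [-9, -7, 2, 4, 8, 9, 13]


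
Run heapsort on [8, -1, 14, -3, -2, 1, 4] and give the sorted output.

Build heap: [14, -1, 8, -3, -2, 1, 4]
Extract 14: [8, -1, 4, -3, -2, 1, 14]
Extract 8: [4, -1, 1, -3, -2, 8, 14]
Extract 4: [1, -1, -2, -3, 4, 8, 14]
Extract 1: [-1, -3, -2, 1, 4, 8, 14]
Extract -1: [-2, -3, -1, 1, 4, 8, 14]
Extract -2: [-3, -2, -1, 1, 4, 8, 14]


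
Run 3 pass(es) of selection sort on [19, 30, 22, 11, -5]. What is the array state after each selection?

Pass 1: Select minimum -5 at index 4, swap -> [-5, 30, 22, 11, 19]
Pass 2: Select minimum 11 at index 3, swap -> [-5, 11, 22, 30, 19]
Pass 3: Select minimum 19 at index 4, swap -> [-5, 11, 19, 30, 22]


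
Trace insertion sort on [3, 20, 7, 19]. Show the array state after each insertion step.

First element 3 is already 'sorted'
Insert 20: shifted 0 elements -> [3, 20, 7, 19]
Insert 7: shifted 1 elements -> [3, 7, 20, 19]
Insert 19: shifted 1 elements -> [3, 7, 19, 20]


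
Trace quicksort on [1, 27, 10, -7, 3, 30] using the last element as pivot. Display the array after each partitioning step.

Partition 1: pivot=30 at index 5 -> [1, 27, 10, -7, 3, 30]
Partition 2: pivot=3 at index 2 -> [1, -7, 3, 27, 10, 30]
Partition 3: pivot=-7 at index 0 -> [-7, 1, 3, 27, 10, 30]
Partition 4: pivot=10 at index 3 -> [-7, 1, 3, 10, 27, 30]


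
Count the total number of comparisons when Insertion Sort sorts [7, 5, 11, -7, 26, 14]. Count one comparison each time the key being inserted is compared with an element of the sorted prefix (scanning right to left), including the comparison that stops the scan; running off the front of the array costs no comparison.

Insert 5: 7 > 5 (shift), reached front = 1 comparison(s) -> [5, 7, 11, -7, 26, 14]
Insert 11: 7 <= 11 (stop) = 1 comparison(s) -> [5, 7, 11, -7, 26, 14]
Insert -7: 11 > -7 (shift), 7 > -7 (shift), 5 > -7 (shift), reached front = 3 comparison(s) -> [-7, 5, 7, 11, 26, 14]
Insert 26: 11 <= 26 (stop) = 1 comparison(s) -> [-7, 5, 7, 11, 26, 14]
Insert 14: 26 > 14 (shift), 11 <= 14 (stop) = 2 comparison(s) -> [-7, 5, 7, 11, 14, 26]
Total comparisons: 1 + 1 + 3 + 1 + 2 = 8


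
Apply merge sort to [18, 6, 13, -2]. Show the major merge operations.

Divide and conquer:
  Merge [18] + [6] -> [6, 18]
  Merge [13] + [-2] -> [-2, 13]
  Merge [6, 18] + [-2, 13] -> [-2, 6, 13, 18]


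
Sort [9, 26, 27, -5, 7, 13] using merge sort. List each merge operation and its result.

Divide and conquer:
  Merge [26] + [27] -> [26, 27]
  Merge [9] + [26, 27] -> [9, 26, 27]
  Merge [7] + [13] -> [7, 13]
  Merge [-5] + [7, 13] -> [-5, 7, 13]
  Merge [9, 26, 27] + [-5, 7, 13] -> [-5, 7, 9, 13, 26, 27]


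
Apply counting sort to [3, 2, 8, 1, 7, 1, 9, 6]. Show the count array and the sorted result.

Count array: [0, 2, 1, 1, 0, 0, 1, 1, 1, 1]
(count[i] = number of elements equal to i)
Cumulative count: [0, 2, 3, 4, 4, 4, 5, 6, 7, 8]
Sorted: [1, 1, 2, 3, 6, 7, 8, 9]


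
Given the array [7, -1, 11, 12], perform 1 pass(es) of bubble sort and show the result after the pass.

After pass 1: [-1, 7, 11, 12] (1 swaps)
Total swaps: 1


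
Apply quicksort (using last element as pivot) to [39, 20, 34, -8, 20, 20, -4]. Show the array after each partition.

Partition 1: pivot=-4 at index 1 -> [-8, -4, 34, 39, 20, 20, 20]
Partition 2: pivot=20 at index 4 -> [-8, -4, 20, 20, 20, 39, 34]
Partition 3: pivot=20 at index 3 -> [-8, -4, 20, 20, 20, 39, 34]
Partition 4: pivot=34 at index 5 -> [-8, -4, 20, 20, 20, 34, 39]


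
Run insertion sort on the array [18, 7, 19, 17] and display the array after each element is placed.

First element 18 is already 'sorted'
Insert 7: shifted 1 elements -> [7, 18, 19, 17]
Insert 19: shifted 0 elements -> [7, 18, 19, 17]
Insert 17: shifted 2 elements -> [7, 17, 18, 19]


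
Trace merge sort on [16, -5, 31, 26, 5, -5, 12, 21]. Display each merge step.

Divide and conquer:
  Merge [16] + [-5] -> [-5, 16]
  Merge [31] + [26] -> [26, 31]
  Merge [-5, 16] + [26, 31] -> [-5, 16, 26, 31]
  Merge [5] + [-5] -> [-5, 5]
  Merge [12] + [21] -> [12, 21]
  Merge [-5, 5] + [12, 21] -> [-5, 5, 12, 21]
  Merge [-5, 16, 26, 31] + [-5, 5, 12, 21] -> [-5, -5, 5, 12, 16, 21, 26, 31]


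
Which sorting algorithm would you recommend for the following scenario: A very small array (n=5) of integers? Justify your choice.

Best choice: Insertion sort
Reason: For tiny inputs the O(n^2) overhead is negligible and insertion sort has minimal constant factors


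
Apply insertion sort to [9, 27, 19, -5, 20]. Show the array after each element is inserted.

First element 9 is already 'sorted'
Insert 27: shifted 0 elements -> [9, 27, 19, -5, 20]
Insert 19: shifted 1 elements -> [9, 19, 27, -5, 20]
Insert -5: shifted 3 elements -> [-5, 9, 19, 27, 20]
Insert 20: shifted 1 elements -> [-5, 9, 19, 20, 27]


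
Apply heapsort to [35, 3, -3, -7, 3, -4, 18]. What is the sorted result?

Build heap: [35, 3, 18, -7, 3, -4, -3]
Extract 35: [18, 3, -3, -7, 3, -4, 35]
Extract 18: [3, 3, -3, -7, -4, 18, 35]
Extract 3: [3, -4, -3, -7, 3, 18, 35]
Extract 3: [-3, -4, -7, 3, 3, 18, 35]
Extract -3: [-4, -7, -3, 3, 3, 18, 35]
Extract -4: [-7, -4, -3, 3, 3, 18, 35]


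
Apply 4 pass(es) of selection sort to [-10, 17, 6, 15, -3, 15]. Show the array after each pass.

Pass 1: Select minimum -10 at index 0, swap -> [-10, 17, 6, 15, -3, 15]
Pass 2: Select minimum -3 at index 4, swap -> [-10, -3, 6, 15, 17, 15]
Pass 3: Select minimum 6 at index 2, swap -> [-10, -3, 6, 15, 17, 15]
Pass 4: Select minimum 15 at index 3, swap -> [-10, -3, 6, 15, 17, 15]


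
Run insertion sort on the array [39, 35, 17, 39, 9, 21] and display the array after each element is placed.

First element 39 is already 'sorted'
Insert 35: shifted 1 elements -> [35, 39, 17, 39, 9, 21]
Insert 17: shifted 2 elements -> [17, 35, 39, 39, 9, 21]
Insert 39: shifted 0 elements -> [17, 35, 39, 39, 9, 21]
Insert 9: shifted 4 elements -> [9, 17, 35, 39, 39, 21]
Insert 21: shifted 3 elements -> [9, 17, 21, 35, 39, 39]


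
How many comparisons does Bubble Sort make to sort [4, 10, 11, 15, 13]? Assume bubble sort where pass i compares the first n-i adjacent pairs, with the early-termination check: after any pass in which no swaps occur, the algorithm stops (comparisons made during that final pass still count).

Pass 1: compare adjacent pairs (0,1)..(3,4) = 4 comparison(s), 1 swap(s) -> [4, 10, 11, 13, 15]
Pass 2: compare adjacent pairs (0,1)..(2,3) = 3 comparison(s), 0 swap(s) -> [4, 10, 11, 13, 15]
No swaps in this pass, so bubble sort stops here.
Total comparisons: 4 + 3 = 7


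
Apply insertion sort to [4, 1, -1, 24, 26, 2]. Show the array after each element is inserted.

First element 4 is already 'sorted'
Insert 1: shifted 1 elements -> [1, 4, -1, 24, 26, 2]
Insert -1: shifted 2 elements -> [-1, 1, 4, 24, 26, 2]
Insert 24: shifted 0 elements -> [-1, 1, 4, 24, 26, 2]
Insert 26: shifted 0 elements -> [-1, 1, 4, 24, 26, 2]
Insert 2: shifted 3 elements -> [-1, 1, 2, 4, 24, 26]


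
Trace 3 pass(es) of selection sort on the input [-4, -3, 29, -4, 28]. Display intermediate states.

Pass 1: Select minimum -4 at index 0, swap -> [-4, -3, 29, -4, 28]
Pass 2: Select minimum -4 at index 3, swap -> [-4, -4, 29, -3, 28]
Pass 3: Select minimum -3 at index 3, swap -> [-4, -4, -3, 29, 28]


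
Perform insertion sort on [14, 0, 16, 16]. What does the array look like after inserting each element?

First element 14 is already 'sorted'
Insert 0: shifted 1 elements -> [0, 14, 16, 16]
Insert 16: shifted 0 elements -> [0, 14, 16, 16]
Insert 16: shifted 0 elements -> [0, 14, 16, 16]


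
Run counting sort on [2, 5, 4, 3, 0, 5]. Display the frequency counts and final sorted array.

Count array: [1, 0, 1, 1, 1, 2]
(count[i] = number of elements equal to i)
Cumulative count: [1, 1, 2, 3, 4, 6]
Sorted: [0, 2, 3, 4, 5, 5]


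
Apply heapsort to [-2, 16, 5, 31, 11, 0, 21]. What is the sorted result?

Build heap: [31, 16, 21, -2, 11, 0, 5]
Extract 31: [21, 16, 5, -2, 11, 0, 31]
Extract 21: [16, 11, 5, -2, 0, 21, 31]
Extract 16: [11, 0, 5, -2, 16, 21, 31]
Extract 11: [5, 0, -2, 11, 16, 21, 31]
Extract 5: [0, -2, 5, 11, 16, 21, 31]
Extract 0: [-2, 0, 5, 11, 16, 21, 31]


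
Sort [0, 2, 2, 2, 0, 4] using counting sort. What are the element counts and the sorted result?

Count array: [2, 0, 3, 0, 1]
(count[i] = number of elements equal to i)
Cumulative count: [2, 2, 5, 5, 6]
Sorted: [0, 0, 2, 2, 2, 4]


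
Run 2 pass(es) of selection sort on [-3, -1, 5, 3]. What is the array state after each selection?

Pass 1: Select minimum -3 at index 0, swap -> [-3, -1, 5, 3]
Pass 2: Select minimum -1 at index 1, swap -> [-3, -1, 5, 3]


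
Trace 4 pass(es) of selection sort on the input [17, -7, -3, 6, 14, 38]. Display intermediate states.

Pass 1: Select minimum -7 at index 1, swap -> [-7, 17, -3, 6, 14, 38]
Pass 2: Select minimum -3 at index 2, swap -> [-7, -3, 17, 6, 14, 38]
Pass 3: Select minimum 6 at index 3, swap -> [-7, -3, 6, 17, 14, 38]
Pass 4: Select minimum 14 at index 4, swap -> [-7, -3, 6, 14, 17, 38]


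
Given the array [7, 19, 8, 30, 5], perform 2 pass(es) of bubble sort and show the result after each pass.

After pass 1: [7, 8, 19, 5, 30] (2 swaps)
After pass 2: [7, 8, 5, 19, 30] (1 swaps)
Total swaps: 3


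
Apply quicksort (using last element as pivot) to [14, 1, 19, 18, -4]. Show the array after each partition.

Partition 1: pivot=-4 at index 0 -> [-4, 1, 19, 18, 14]
Partition 2: pivot=14 at index 2 -> [-4, 1, 14, 18, 19]
Partition 3: pivot=19 at index 4 -> [-4, 1, 14, 18, 19]


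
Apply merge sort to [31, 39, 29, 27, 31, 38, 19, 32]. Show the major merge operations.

Divide and conquer:
  Merge [31] + [39] -> [31, 39]
  Merge [29] + [27] -> [27, 29]
  Merge [31, 39] + [27, 29] -> [27, 29, 31, 39]
  Merge [31] + [38] -> [31, 38]
  Merge [19] + [32] -> [19, 32]
  Merge [31, 38] + [19, 32] -> [19, 31, 32, 38]
  Merge [27, 29, 31, 39] + [19, 31, 32, 38] -> [19, 27, 29, 31, 31, 32, 38, 39]


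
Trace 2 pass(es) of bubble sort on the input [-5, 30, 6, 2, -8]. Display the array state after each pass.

After pass 1: [-5, 6, 2, -8, 30] (3 swaps)
After pass 2: [-5, 2, -8, 6, 30] (2 swaps)
Total swaps: 5


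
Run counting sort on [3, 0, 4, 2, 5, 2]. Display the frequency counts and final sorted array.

Count array: [1, 0, 2, 1, 1, 1]
(count[i] = number of elements equal to i)
Cumulative count: [1, 1, 3, 4, 5, 6]
Sorted: [0, 2, 2, 3, 4, 5]


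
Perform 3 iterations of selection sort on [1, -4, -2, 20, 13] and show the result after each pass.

Pass 1: Select minimum -4 at index 1, swap -> [-4, 1, -2, 20, 13]
Pass 2: Select minimum -2 at index 2, swap -> [-4, -2, 1, 20, 13]
Pass 3: Select minimum 1 at index 2, swap -> [-4, -2, 1, 20, 13]


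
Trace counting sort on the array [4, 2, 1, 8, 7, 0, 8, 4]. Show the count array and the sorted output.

Count array: [1, 1, 1, 0, 2, 0, 0, 1, 2]
(count[i] = number of elements equal to i)
Cumulative count: [1, 2, 3, 3, 5, 5, 5, 6, 8]
Sorted: [0, 1, 2, 4, 4, 7, 8, 8]


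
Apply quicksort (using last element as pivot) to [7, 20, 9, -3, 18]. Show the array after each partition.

Partition 1: pivot=18 at index 3 -> [7, 9, -3, 18, 20]
Partition 2: pivot=-3 at index 0 -> [-3, 9, 7, 18, 20]
Partition 3: pivot=7 at index 1 -> [-3, 7, 9, 18, 20]


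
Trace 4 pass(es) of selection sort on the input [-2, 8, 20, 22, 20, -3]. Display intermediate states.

Pass 1: Select minimum -3 at index 5, swap -> [-3, 8, 20, 22, 20, -2]
Pass 2: Select minimum -2 at index 5, swap -> [-3, -2, 20, 22, 20, 8]
Pass 3: Select minimum 8 at index 5, swap -> [-3, -2, 8, 22, 20, 20]
Pass 4: Select minimum 20 at index 4, swap -> [-3, -2, 8, 20, 22, 20]


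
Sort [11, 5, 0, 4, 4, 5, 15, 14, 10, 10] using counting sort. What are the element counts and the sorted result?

Count array: [1, 0, 0, 0, 2, 2, 0, 0, 0, 0, 2, 1, 0, 0, 1, 1]
(count[i] = number of elements equal to i)
Cumulative count: [1, 1, 1, 1, 3, 5, 5, 5, 5, 5, 7, 8, 8, 8, 9, 10]
Sorted: [0, 4, 4, 5, 5, 10, 10, 11, 14, 15]


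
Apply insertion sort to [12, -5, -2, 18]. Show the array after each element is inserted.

First element 12 is already 'sorted'
Insert -5: shifted 1 elements -> [-5, 12, -2, 18]
Insert -2: shifted 1 elements -> [-5, -2, 12, 18]
Insert 18: shifted 0 elements -> [-5, -2, 12, 18]


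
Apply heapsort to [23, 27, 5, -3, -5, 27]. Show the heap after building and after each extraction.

Build heap: [27, 23, 27, -3, -5, 5]
Extract 27: [27, 23, 5, -3, -5, 27]
Extract 27: [23, -3, 5, -5, 27, 27]
Extract 23: [5, -3, -5, 23, 27, 27]
Extract 5: [-3, -5, 5, 23, 27, 27]
Extract -3: [-5, -3, 5, 23, 27, 27]


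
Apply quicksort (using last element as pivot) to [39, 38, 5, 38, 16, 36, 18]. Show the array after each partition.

Partition 1: pivot=18 at index 2 -> [5, 16, 18, 38, 38, 36, 39]
Partition 2: pivot=16 at index 1 -> [5, 16, 18, 38, 38, 36, 39]
Partition 3: pivot=39 at index 6 -> [5, 16, 18, 38, 38, 36, 39]
Partition 4: pivot=36 at index 3 -> [5, 16, 18, 36, 38, 38, 39]
Partition 5: pivot=38 at index 5 -> [5, 16, 18, 36, 38, 38, 39]


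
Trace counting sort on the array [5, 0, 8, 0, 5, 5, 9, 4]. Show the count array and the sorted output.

Count array: [2, 0, 0, 0, 1, 3, 0, 0, 1, 1]
(count[i] = number of elements equal to i)
Cumulative count: [2, 2, 2, 2, 3, 6, 6, 6, 7, 8]
Sorted: [0, 0, 4, 5, 5, 5, 8, 9]


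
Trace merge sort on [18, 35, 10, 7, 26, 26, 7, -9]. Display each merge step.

Divide and conquer:
  Merge [18] + [35] -> [18, 35]
  Merge [10] + [7] -> [7, 10]
  Merge [18, 35] + [7, 10] -> [7, 10, 18, 35]
  Merge [26] + [26] -> [26, 26]
  Merge [7] + [-9] -> [-9, 7]
  Merge [26, 26] + [-9, 7] -> [-9, 7, 26, 26]
  Merge [7, 10, 18, 35] + [-9, 7, 26, 26] -> [-9, 7, 7, 10, 18, 26, 26, 35]


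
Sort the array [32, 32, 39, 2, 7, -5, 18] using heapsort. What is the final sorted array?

Build heap: [39, 32, 32, 2, 7, -5, 18]
Extract 39: [32, 18, 32, 2, 7, -5, 39]
Extract 32: [32, 18, -5, 2, 7, 32, 39]
Extract 32: [18, 7, -5, 2, 32, 32, 39]
Extract 18: [7, 2, -5, 18, 32, 32, 39]
Extract 7: [2, -5, 7, 18, 32, 32, 39]
Extract 2: [-5, 2, 7, 18, 32, 32, 39]


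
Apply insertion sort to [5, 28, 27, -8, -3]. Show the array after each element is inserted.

First element 5 is already 'sorted'
Insert 28: shifted 0 elements -> [5, 28, 27, -8, -3]
Insert 27: shifted 1 elements -> [5, 27, 28, -8, -3]
Insert -8: shifted 3 elements -> [-8, 5, 27, 28, -3]
Insert -3: shifted 3 elements -> [-8, -3, 5, 27, 28]


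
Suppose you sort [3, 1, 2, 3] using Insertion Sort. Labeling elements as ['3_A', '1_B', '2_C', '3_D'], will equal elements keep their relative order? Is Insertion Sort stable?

Trace Insertion Sort on the labeled array (the key is the number; the letter only tracks identity):
  Insert 1_B at index 0: [1_B, 3_A, 2_C, 3_D]
  Insert 2_C at index 1: [1_B, 2_C, 3_A, 3_D]
  Insert 3_D at index 3: [1_B, 2_C, 3_A, 3_D]
Final order: [1_B, 2_C, 3_A, 3_D]
Equal keys:
  value 3: originally 3_A, 3_D; after sorting 3_A, 3_D -> order preserved
All equal keys kept their original relative order. Insertion Sort is stable: elements are shifted only while they are strictly greater than the key, so a key is inserted after any equal elements already placed.
Answer: Stable


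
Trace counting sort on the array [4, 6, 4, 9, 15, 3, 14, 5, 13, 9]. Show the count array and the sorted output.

Count array: [0, 0, 0, 1, 2, 1, 1, 0, 0, 2, 0, 0, 0, 1, 1, 1]
(count[i] = number of elements equal to i)
Cumulative count: [0, 0, 0, 1, 3, 4, 5, 5, 5, 7, 7, 7, 7, 8, 9, 10]
Sorted: [3, 4, 4, 5, 6, 9, 9, 13, 14, 15]


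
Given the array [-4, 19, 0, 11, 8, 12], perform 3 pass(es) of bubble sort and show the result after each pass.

After pass 1: [-4, 0, 11, 8, 12, 19] (4 swaps)
After pass 2: [-4, 0, 8, 11, 12, 19] (1 swaps)
After pass 3: [-4, 0, 8, 11, 12, 19] (0 swaps)
Total swaps: 5


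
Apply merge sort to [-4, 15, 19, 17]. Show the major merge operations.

Divide and conquer:
  Merge [-4] + [15] -> [-4, 15]
  Merge [19] + [17] -> [17, 19]
  Merge [-4, 15] + [17, 19] -> [-4, 15, 17, 19]


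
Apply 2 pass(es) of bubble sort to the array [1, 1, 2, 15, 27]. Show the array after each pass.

After pass 1: [1, 1, 2, 15, 27] (0 swaps)
After pass 2: [1, 1, 2, 15, 27] (0 swaps)
Total swaps: 0


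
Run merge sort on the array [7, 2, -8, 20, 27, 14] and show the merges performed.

Divide and conquer:
  Merge [2] + [-8] -> [-8, 2]
  Merge [7] + [-8, 2] -> [-8, 2, 7]
  Merge [27] + [14] -> [14, 27]
  Merge [20] + [14, 27] -> [14, 20, 27]
  Merge [-8, 2, 7] + [14, 20, 27] -> [-8, 2, 7, 14, 20, 27]


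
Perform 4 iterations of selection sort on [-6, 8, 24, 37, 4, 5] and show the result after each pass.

Pass 1: Select minimum -6 at index 0, swap -> [-6, 8, 24, 37, 4, 5]
Pass 2: Select minimum 4 at index 4, swap -> [-6, 4, 24, 37, 8, 5]
Pass 3: Select minimum 5 at index 5, swap -> [-6, 4, 5, 37, 8, 24]
Pass 4: Select minimum 8 at index 4, swap -> [-6, 4, 5, 8, 37, 24]


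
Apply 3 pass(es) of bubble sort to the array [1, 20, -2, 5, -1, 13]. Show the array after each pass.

After pass 1: [1, -2, 5, -1, 13, 20] (4 swaps)
After pass 2: [-2, 1, -1, 5, 13, 20] (2 swaps)
After pass 3: [-2, -1, 1, 5, 13, 20] (1 swaps)
Total swaps: 7


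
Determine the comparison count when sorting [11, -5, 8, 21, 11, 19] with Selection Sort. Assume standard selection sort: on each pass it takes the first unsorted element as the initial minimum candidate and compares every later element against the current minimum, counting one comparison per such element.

Pass 1: scan indices 1..5 for the minimum = 5 comparison(s); min is -5, place at index 0 -> [-5, 11, 8, 21, 11, 19]
Pass 2: scan indices 2..5 for the minimum = 4 comparison(s); min is 8, place at index 1 -> [-5, 8, 11, 21, 11, 19]
Pass 3: scan indices 3..5 for the minimum = 3 comparison(s); min is 11, place at index 2 -> [-5, 8, 11, 21, 11, 19]
Pass 4: scan indices 4..5 for the minimum = 2 comparison(s); min is 11, place at index 3 -> [-5, 8, 11, 11, 21, 19]
Pass 5: scan indices 5..5 for the minimum = 1 comparison(s); min is 19, place at index 4 -> [-5, 8, 11, 11, 19, 21]
Selection sort always scans the whole unsorted suffix, so the count is (n-1) + (n-2) + ... + 1 = n(n-1)/2 = 6*5/2 = 15 regardless of the input order.
Total comparisons: 5 + 4 + 3 + 2 + 1 = 15


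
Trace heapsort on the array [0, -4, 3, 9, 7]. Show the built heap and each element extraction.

Build heap: [9, 7, 3, -4, 0]
Extract 9: [7, 0, 3, -4, 9]
Extract 7: [3, 0, -4, 7, 9]
Extract 3: [0, -4, 3, 7, 9]
Extract 0: [-4, 0, 3, 7, 9]


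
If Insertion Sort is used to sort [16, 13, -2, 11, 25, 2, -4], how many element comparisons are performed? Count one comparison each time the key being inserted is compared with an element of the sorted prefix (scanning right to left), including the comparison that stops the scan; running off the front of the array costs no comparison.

Insert 13: 16 > 13 (shift), reached front = 1 comparison(s) -> [13, 16, -2, 11, 25, 2, -4]
Insert -2: 16 > -2 (shift), 13 > -2 (shift), reached front = 2 comparison(s) -> [-2, 13, 16, 11, 25, 2, -4]
Insert 11: 16 > 11 (shift), 13 > 11 (shift), -2 <= 11 (stop) = 3 comparison(s) -> [-2, 11, 13, 16, 25, 2, -4]
Insert 25: 16 <= 25 (stop) = 1 comparison(s) -> [-2, 11, 13, 16, 25, 2, -4]
Insert 2: 25 > 2 (shift), 16 > 2 (shift), 13 > 2 (shift), 11 > 2 (shift), -2 <= 2 (stop) = 5 comparison(s) -> [-2, 2, 11, 13, 16, 25, -4]
Insert -4: 25 > -4 (shift), 16 > -4 (shift), 13 > -4 (shift), 11 > -4 (shift), 2 > -4 (shift), -2 > -4 (shift), reached front = 6 comparison(s) -> [-4, -2, 2, 11, 13, 16, 25]
Total comparisons: 1 + 2 + 3 + 1 + 5 + 6 = 18


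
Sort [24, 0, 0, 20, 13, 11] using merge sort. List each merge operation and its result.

Divide and conquer:
  Merge [0] + [0] -> [0, 0]
  Merge [24] + [0, 0] -> [0, 0, 24]
  Merge [13] + [11] -> [11, 13]
  Merge [20] + [11, 13] -> [11, 13, 20]
  Merge [0, 0, 24] + [11, 13, 20] -> [0, 0, 11, 13, 20, 24]


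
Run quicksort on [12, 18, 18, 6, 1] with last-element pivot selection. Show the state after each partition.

Partition 1: pivot=1 at index 0 -> [1, 18, 18, 6, 12]
Partition 2: pivot=12 at index 2 -> [1, 6, 12, 18, 18]
Partition 3: pivot=18 at index 4 -> [1, 6, 12, 18, 18]


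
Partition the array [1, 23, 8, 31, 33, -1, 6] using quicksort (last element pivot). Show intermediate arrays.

Partition 1: pivot=6 at index 2 -> [1, -1, 6, 31, 33, 23, 8]
Partition 2: pivot=-1 at index 0 -> [-1, 1, 6, 31, 33, 23, 8]
Partition 3: pivot=8 at index 3 -> [-1, 1, 6, 8, 33, 23, 31]
Partition 4: pivot=31 at index 5 -> [-1, 1, 6, 8, 23, 31, 33]


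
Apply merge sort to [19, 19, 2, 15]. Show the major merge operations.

Divide and conquer:
  Merge [19] + [19] -> [19, 19]
  Merge [2] + [15] -> [2, 15]
  Merge [19, 19] + [2, 15] -> [2, 15, 19, 19]


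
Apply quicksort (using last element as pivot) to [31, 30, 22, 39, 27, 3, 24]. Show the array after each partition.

Partition 1: pivot=24 at index 2 -> [22, 3, 24, 39, 27, 30, 31]
Partition 2: pivot=3 at index 0 -> [3, 22, 24, 39, 27, 30, 31]
Partition 3: pivot=31 at index 5 -> [3, 22, 24, 27, 30, 31, 39]
Partition 4: pivot=30 at index 4 -> [3, 22, 24, 27, 30, 31, 39]


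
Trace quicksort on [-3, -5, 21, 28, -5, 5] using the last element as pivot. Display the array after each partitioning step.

Partition 1: pivot=5 at index 3 -> [-3, -5, -5, 5, 21, 28]
Partition 2: pivot=-5 at index 1 -> [-5, -5, -3, 5, 21, 28]
Partition 3: pivot=28 at index 5 -> [-5, -5, -3, 5, 21, 28]


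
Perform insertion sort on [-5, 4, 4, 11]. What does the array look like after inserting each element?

First element -5 is already 'sorted'
Insert 4: shifted 0 elements -> [-5, 4, 4, 11]
Insert 4: shifted 0 elements -> [-5, 4, 4, 11]
Insert 11: shifted 0 elements -> [-5, 4, 4, 11]


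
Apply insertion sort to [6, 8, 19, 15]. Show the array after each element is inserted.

First element 6 is already 'sorted'
Insert 8: shifted 0 elements -> [6, 8, 19, 15]
Insert 19: shifted 0 elements -> [6, 8, 19, 15]
Insert 15: shifted 1 elements -> [6, 8, 15, 19]


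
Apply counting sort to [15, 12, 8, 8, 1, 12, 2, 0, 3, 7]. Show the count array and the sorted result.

Count array: [1, 1, 1, 1, 0, 0, 0, 1, 2, 0, 0, 0, 2, 0, 0, 1]
(count[i] = number of elements equal to i)
Cumulative count: [1, 2, 3, 4, 4, 4, 4, 5, 7, 7, 7, 7, 9, 9, 9, 10]
Sorted: [0, 1, 2, 3, 7, 8, 8, 12, 12, 15]


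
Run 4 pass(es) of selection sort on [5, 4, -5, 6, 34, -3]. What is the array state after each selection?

Pass 1: Select minimum -5 at index 2, swap -> [-5, 4, 5, 6, 34, -3]
Pass 2: Select minimum -3 at index 5, swap -> [-5, -3, 5, 6, 34, 4]
Pass 3: Select minimum 4 at index 5, swap -> [-5, -3, 4, 6, 34, 5]
Pass 4: Select minimum 5 at index 5, swap -> [-5, -3, 4, 5, 34, 6]


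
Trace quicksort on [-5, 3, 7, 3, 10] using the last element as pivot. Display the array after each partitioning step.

Partition 1: pivot=10 at index 4 -> [-5, 3, 7, 3, 10]
Partition 2: pivot=3 at index 2 -> [-5, 3, 3, 7, 10]
Partition 3: pivot=3 at index 1 -> [-5, 3, 3, 7, 10]


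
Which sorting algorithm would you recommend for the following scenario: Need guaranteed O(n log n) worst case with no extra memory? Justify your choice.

Best choice: Heapsort
Reason: Heapsort is O(n log n) worst case and sorts in-place; quicksort can degrade to O(n^2)


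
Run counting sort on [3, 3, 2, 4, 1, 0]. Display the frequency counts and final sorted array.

Count array: [1, 1, 1, 2, 1]
(count[i] = number of elements equal to i)
Cumulative count: [1, 2, 3, 5, 6]
Sorted: [0, 1, 2, 3, 3, 4]


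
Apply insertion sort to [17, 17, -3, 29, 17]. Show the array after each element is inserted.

First element 17 is already 'sorted'
Insert 17: shifted 0 elements -> [17, 17, -3, 29, 17]
Insert -3: shifted 2 elements -> [-3, 17, 17, 29, 17]
Insert 29: shifted 0 elements -> [-3, 17, 17, 29, 17]
Insert 17: shifted 1 elements -> [-3, 17, 17, 17, 29]


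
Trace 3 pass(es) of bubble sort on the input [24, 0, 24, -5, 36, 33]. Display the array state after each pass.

After pass 1: [0, 24, -5, 24, 33, 36] (3 swaps)
After pass 2: [0, -5, 24, 24, 33, 36] (1 swaps)
After pass 3: [-5, 0, 24, 24, 33, 36] (1 swaps)
Total swaps: 5


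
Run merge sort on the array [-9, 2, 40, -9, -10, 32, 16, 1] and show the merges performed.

Divide and conquer:
  Merge [-9] + [2] -> [-9, 2]
  Merge [40] + [-9] -> [-9, 40]
  Merge [-9, 2] + [-9, 40] -> [-9, -9, 2, 40]
  Merge [-10] + [32] -> [-10, 32]
  Merge [16] + [1] -> [1, 16]
  Merge [-10, 32] + [1, 16] -> [-10, 1, 16, 32]
  Merge [-9, -9, 2, 40] + [-10, 1, 16, 32] -> [-10, -9, -9, 1, 2, 16, 32, 40]


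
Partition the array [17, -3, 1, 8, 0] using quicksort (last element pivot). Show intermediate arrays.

Partition 1: pivot=0 at index 1 -> [-3, 0, 1, 8, 17]
Partition 2: pivot=17 at index 4 -> [-3, 0, 1, 8, 17]
Partition 3: pivot=8 at index 3 -> [-3, 0, 1, 8, 17]


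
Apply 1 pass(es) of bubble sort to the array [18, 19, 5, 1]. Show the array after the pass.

After pass 1: [18, 5, 1, 19] (2 swaps)
Total swaps: 2


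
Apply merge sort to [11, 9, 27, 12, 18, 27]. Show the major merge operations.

Divide and conquer:
  Merge [9] + [27] -> [9, 27]
  Merge [11] + [9, 27] -> [9, 11, 27]
  Merge [18] + [27] -> [18, 27]
  Merge [12] + [18, 27] -> [12, 18, 27]
  Merge [9, 11, 27] + [12, 18, 27] -> [9, 11, 12, 18, 27, 27]


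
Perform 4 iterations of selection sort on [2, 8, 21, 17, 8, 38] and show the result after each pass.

Pass 1: Select minimum 2 at index 0, swap -> [2, 8, 21, 17, 8, 38]
Pass 2: Select minimum 8 at index 1, swap -> [2, 8, 21, 17, 8, 38]
Pass 3: Select minimum 8 at index 4, swap -> [2, 8, 8, 17, 21, 38]
Pass 4: Select minimum 17 at index 3, swap -> [2, 8, 8, 17, 21, 38]


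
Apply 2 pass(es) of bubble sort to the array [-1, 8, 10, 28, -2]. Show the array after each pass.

After pass 1: [-1, 8, 10, -2, 28] (1 swaps)
After pass 2: [-1, 8, -2, 10, 28] (1 swaps)
Total swaps: 2


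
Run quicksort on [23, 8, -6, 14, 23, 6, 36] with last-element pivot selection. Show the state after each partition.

Partition 1: pivot=36 at index 6 -> [23, 8, -6, 14, 23, 6, 36]
Partition 2: pivot=6 at index 1 -> [-6, 6, 23, 14, 23, 8, 36]
Partition 3: pivot=8 at index 2 -> [-6, 6, 8, 14, 23, 23, 36]
Partition 4: pivot=23 at index 5 -> [-6, 6, 8, 14, 23, 23, 36]
Partition 5: pivot=23 at index 4 -> [-6, 6, 8, 14, 23, 23, 36]


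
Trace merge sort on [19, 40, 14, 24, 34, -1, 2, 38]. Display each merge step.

Divide and conquer:
  Merge [19] + [40] -> [19, 40]
  Merge [14] + [24] -> [14, 24]
  Merge [19, 40] + [14, 24] -> [14, 19, 24, 40]
  Merge [34] + [-1] -> [-1, 34]
  Merge [2] + [38] -> [2, 38]
  Merge [-1, 34] + [2, 38] -> [-1, 2, 34, 38]
  Merge [14, 19, 24, 40] + [-1, 2, 34, 38] -> [-1, 2, 14, 19, 24, 34, 38, 40]


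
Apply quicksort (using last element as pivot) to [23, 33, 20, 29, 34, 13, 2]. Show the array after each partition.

Partition 1: pivot=2 at index 0 -> [2, 33, 20, 29, 34, 13, 23]
Partition 2: pivot=23 at index 3 -> [2, 20, 13, 23, 34, 33, 29]
Partition 3: pivot=13 at index 1 -> [2, 13, 20, 23, 34, 33, 29]
Partition 4: pivot=29 at index 4 -> [2, 13, 20, 23, 29, 33, 34]
Partition 5: pivot=34 at index 6 -> [2, 13, 20, 23, 29, 33, 34]


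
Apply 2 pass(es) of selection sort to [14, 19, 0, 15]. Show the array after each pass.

Pass 1: Select minimum 0 at index 2, swap -> [0, 19, 14, 15]
Pass 2: Select minimum 14 at index 2, swap -> [0, 14, 19, 15]


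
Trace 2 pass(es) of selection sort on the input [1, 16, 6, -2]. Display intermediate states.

Pass 1: Select minimum -2 at index 3, swap -> [-2, 16, 6, 1]
Pass 2: Select minimum 1 at index 3, swap -> [-2, 1, 6, 16]


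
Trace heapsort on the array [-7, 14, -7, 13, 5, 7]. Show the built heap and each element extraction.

Build heap: [14, 13, 7, -7, 5, -7]
Extract 14: [13, 5, 7, -7, -7, 14]
Extract 13: [7, 5, -7, -7, 13, 14]
Extract 7: [5, -7, -7, 7, 13, 14]
Extract 5: [-7, -7, 5, 7, 13, 14]
Extract -7: [-7, -7, 5, 7, 13, 14]


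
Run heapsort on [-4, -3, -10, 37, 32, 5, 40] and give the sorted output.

Build heap: [40, 37, 5, -3, 32, -4, -10]
Extract 40: [37, 32, 5, -3, -10, -4, 40]
Extract 37: [32, -3, 5, -4, -10, 37, 40]
Extract 32: [5, -3, -10, -4, 32, 37, 40]
Extract 5: [-3, -4, -10, 5, 32, 37, 40]
Extract -3: [-4, -10, -3, 5, 32, 37, 40]
Extract -4: [-10, -4, -3, 5, 32, 37, 40]


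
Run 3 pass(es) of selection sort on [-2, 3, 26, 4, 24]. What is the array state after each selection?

Pass 1: Select minimum -2 at index 0, swap -> [-2, 3, 26, 4, 24]
Pass 2: Select minimum 3 at index 1, swap -> [-2, 3, 26, 4, 24]
Pass 3: Select minimum 4 at index 3, swap -> [-2, 3, 4, 26, 24]


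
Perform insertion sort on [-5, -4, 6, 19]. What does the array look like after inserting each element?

First element -5 is already 'sorted'
Insert -4: shifted 0 elements -> [-5, -4, 6, 19]
Insert 6: shifted 0 elements -> [-5, -4, 6, 19]
Insert 19: shifted 0 elements -> [-5, -4, 6, 19]


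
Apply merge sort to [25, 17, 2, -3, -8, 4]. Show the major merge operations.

Divide and conquer:
  Merge [17] + [2] -> [2, 17]
  Merge [25] + [2, 17] -> [2, 17, 25]
  Merge [-8] + [4] -> [-8, 4]
  Merge [-3] + [-8, 4] -> [-8, -3, 4]
  Merge [2, 17, 25] + [-8, -3, 4] -> [-8, -3, 2, 4, 17, 25]


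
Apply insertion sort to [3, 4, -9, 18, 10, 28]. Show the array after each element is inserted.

First element 3 is already 'sorted'
Insert 4: shifted 0 elements -> [3, 4, -9, 18, 10, 28]
Insert -9: shifted 2 elements -> [-9, 3, 4, 18, 10, 28]
Insert 18: shifted 0 elements -> [-9, 3, 4, 18, 10, 28]
Insert 10: shifted 1 elements -> [-9, 3, 4, 10, 18, 28]
Insert 28: shifted 0 elements -> [-9, 3, 4, 10, 18, 28]


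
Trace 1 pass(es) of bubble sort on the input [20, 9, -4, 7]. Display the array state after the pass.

After pass 1: [9, -4, 7, 20] (3 swaps)
Total swaps: 3


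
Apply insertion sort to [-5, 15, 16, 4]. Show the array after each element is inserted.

First element -5 is already 'sorted'
Insert 15: shifted 0 elements -> [-5, 15, 16, 4]
Insert 16: shifted 0 elements -> [-5, 15, 16, 4]
Insert 4: shifted 2 elements -> [-5, 4, 15, 16]


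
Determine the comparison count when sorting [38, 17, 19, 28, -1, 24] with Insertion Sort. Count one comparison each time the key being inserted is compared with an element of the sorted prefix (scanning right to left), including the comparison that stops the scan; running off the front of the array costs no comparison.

Insert 17: 38 > 17 (shift), reached front = 1 comparison(s) -> [17, 38, 19, 28, -1, 24]
Insert 19: 38 > 19 (shift), 17 <= 19 (stop) = 2 comparison(s) -> [17, 19, 38, 28, -1, 24]
Insert 28: 38 > 28 (shift), 19 <= 28 (stop) = 2 comparison(s) -> [17, 19, 28, 38, -1, 24]
Insert -1: 38 > -1 (shift), 28 > -1 (shift), 19 > -1 (shift), 17 > -1 (shift), reached front = 4 comparison(s) -> [-1, 17, 19, 28, 38, 24]
Insert 24: 38 > 24 (shift), 28 > 24 (shift), 19 <= 24 (stop) = 3 comparison(s) -> [-1, 17, 19, 24, 28, 38]
Total comparisons: 1 + 2 + 2 + 4 + 3 = 12


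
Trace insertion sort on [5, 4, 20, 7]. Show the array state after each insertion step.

First element 5 is already 'sorted'
Insert 4: shifted 1 elements -> [4, 5, 20, 7]
Insert 20: shifted 0 elements -> [4, 5, 20, 7]
Insert 7: shifted 1 elements -> [4, 5, 7, 20]


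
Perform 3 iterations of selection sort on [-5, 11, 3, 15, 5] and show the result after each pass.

Pass 1: Select minimum -5 at index 0, swap -> [-5, 11, 3, 15, 5]
Pass 2: Select minimum 3 at index 2, swap -> [-5, 3, 11, 15, 5]
Pass 3: Select minimum 5 at index 4, swap -> [-5, 3, 5, 15, 11]


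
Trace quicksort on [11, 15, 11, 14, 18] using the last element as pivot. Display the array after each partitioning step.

Partition 1: pivot=18 at index 4 -> [11, 15, 11, 14, 18]
Partition 2: pivot=14 at index 2 -> [11, 11, 14, 15, 18]
Partition 3: pivot=11 at index 1 -> [11, 11, 14, 15, 18]


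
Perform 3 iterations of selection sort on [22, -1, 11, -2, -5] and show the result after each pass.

Pass 1: Select minimum -5 at index 4, swap -> [-5, -1, 11, -2, 22]
Pass 2: Select minimum -2 at index 3, swap -> [-5, -2, 11, -1, 22]
Pass 3: Select minimum -1 at index 3, swap -> [-5, -2, -1, 11, 22]


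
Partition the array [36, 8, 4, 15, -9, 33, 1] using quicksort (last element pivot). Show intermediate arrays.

Partition 1: pivot=1 at index 1 -> [-9, 1, 4, 15, 36, 33, 8]
Partition 2: pivot=8 at index 3 -> [-9, 1, 4, 8, 36, 33, 15]
Partition 3: pivot=15 at index 4 -> [-9, 1, 4, 8, 15, 33, 36]
Partition 4: pivot=36 at index 6 -> [-9, 1, 4, 8, 15, 33, 36]


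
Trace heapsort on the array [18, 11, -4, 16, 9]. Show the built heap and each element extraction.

Build heap: [18, 16, -4, 11, 9]
Extract 18: [16, 11, -4, 9, 18]
Extract 16: [11, 9, -4, 16, 18]
Extract 11: [9, -4, 11, 16, 18]
Extract 9: [-4, 9, 11, 16, 18]


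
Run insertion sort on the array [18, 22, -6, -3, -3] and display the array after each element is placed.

First element 18 is already 'sorted'
Insert 22: shifted 0 elements -> [18, 22, -6, -3, -3]
Insert -6: shifted 2 elements -> [-6, 18, 22, -3, -3]
Insert -3: shifted 2 elements -> [-6, -3, 18, 22, -3]
Insert -3: shifted 2 elements -> [-6, -3, -3, 18, 22]


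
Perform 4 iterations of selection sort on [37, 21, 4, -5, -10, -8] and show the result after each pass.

Pass 1: Select minimum -10 at index 4, swap -> [-10, 21, 4, -5, 37, -8]
Pass 2: Select minimum -8 at index 5, swap -> [-10, -8, 4, -5, 37, 21]
Pass 3: Select minimum -5 at index 3, swap -> [-10, -8, -5, 4, 37, 21]
Pass 4: Select minimum 4 at index 3, swap -> [-10, -8, -5, 4, 37, 21]


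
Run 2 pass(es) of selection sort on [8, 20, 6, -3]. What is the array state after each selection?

Pass 1: Select minimum -3 at index 3, swap -> [-3, 20, 6, 8]
Pass 2: Select minimum 6 at index 2, swap -> [-3, 6, 20, 8]


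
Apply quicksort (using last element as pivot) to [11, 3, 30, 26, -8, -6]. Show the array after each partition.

Partition 1: pivot=-6 at index 1 -> [-8, -6, 30, 26, 11, 3]
Partition 2: pivot=3 at index 2 -> [-8, -6, 3, 26, 11, 30]
Partition 3: pivot=30 at index 5 -> [-8, -6, 3, 26, 11, 30]
Partition 4: pivot=11 at index 3 -> [-8, -6, 3, 11, 26, 30]


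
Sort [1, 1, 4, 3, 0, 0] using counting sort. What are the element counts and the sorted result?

Count array: [2, 2, 0, 1, 1]
(count[i] = number of elements equal to i)
Cumulative count: [2, 4, 4, 5, 6]
Sorted: [0, 0, 1, 1, 3, 4]


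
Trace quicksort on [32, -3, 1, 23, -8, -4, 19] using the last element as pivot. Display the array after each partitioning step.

Partition 1: pivot=19 at index 4 -> [-3, 1, -8, -4, 19, 23, 32]
Partition 2: pivot=-4 at index 1 -> [-8, -4, -3, 1, 19, 23, 32]
Partition 3: pivot=1 at index 3 -> [-8, -4, -3, 1, 19, 23, 32]
Partition 4: pivot=32 at index 6 -> [-8, -4, -3, 1, 19, 23, 32]


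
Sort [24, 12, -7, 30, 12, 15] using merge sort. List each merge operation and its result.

Divide and conquer:
  Merge [12] + [-7] -> [-7, 12]
  Merge [24] + [-7, 12] -> [-7, 12, 24]
  Merge [12] + [15] -> [12, 15]
  Merge [30] + [12, 15] -> [12, 15, 30]
  Merge [-7, 12, 24] + [12, 15, 30] -> [-7, 12, 12, 15, 24, 30]


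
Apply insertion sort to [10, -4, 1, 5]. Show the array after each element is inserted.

First element 10 is already 'sorted'
Insert -4: shifted 1 elements -> [-4, 10, 1, 5]
Insert 1: shifted 1 elements -> [-4, 1, 10, 5]
Insert 5: shifted 1 elements -> [-4, 1, 5, 10]


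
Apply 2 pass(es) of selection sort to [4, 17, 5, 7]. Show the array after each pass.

Pass 1: Select minimum 4 at index 0, swap -> [4, 17, 5, 7]
Pass 2: Select minimum 5 at index 2, swap -> [4, 5, 17, 7]


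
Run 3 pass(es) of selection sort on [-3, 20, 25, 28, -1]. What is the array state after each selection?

Pass 1: Select minimum -3 at index 0, swap -> [-3, 20, 25, 28, -1]
Pass 2: Select minimum -1 at index 4, swap -> [-3, -1, 25, 28, 20]
Pass 3: Select minimum 20 at index 4, swap -> [-3, -1, 20, 28, 25]


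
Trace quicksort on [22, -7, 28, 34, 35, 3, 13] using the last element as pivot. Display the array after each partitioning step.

Partition 1: pivot=13 at index 2 -> [-7, 3, 13, 34, 35, 22, 28]
Partition 2: pivot=3 at index 1 -> [-7, 3, 13, 34, 35, 22, 28]
Partition 3: pivot=28 at index 4 -> [-7, 3, 13, 22, 28, 34, 35]
Partition 4: pivot=35 at index 6 -> [-7, 3, 13, 22, 28, 34, 35]


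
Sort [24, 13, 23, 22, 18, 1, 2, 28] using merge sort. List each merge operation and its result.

Divide and conquer:
  Merge [24] + [13] -> [13, 24]
  Merge [23] + [22] -> [22, 23]
  Merge [13, 24] + [22, 23] -> [13, 22, 23, 24]
  Merge [18] + [1] -> [1, 18]
  Merge [2] + [28] -> [2, 28]
  Merge [1, 18] + [2, 28] -> [1, 2, 18, 28]
  Merge [13, 22, 23, 24] + [1, 2, 18, 28] -> [1, 2, 13, 18, 22, 23, 24, 28]


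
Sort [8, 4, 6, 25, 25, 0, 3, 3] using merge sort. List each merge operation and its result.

Divide and conquer:
  Merge [8] + [4] -> [4, 8]
  Merge [6] + [25] -> [6, 25]
  Merge [4, 8] + [6, 25] -> [4, 6, 8, 25]
  Merge [25] + [0] -> [0, 25]
  Merge [3] + [3] -> [3, 3]
  Merge [0, 25] + [3, 3] -> [0, 3, 3, 25]
  Merge [4, 6, 8, 25] + [0, 3, 3, 25] -> [0, 3, 3, 4, 6, 8, 25, 25]


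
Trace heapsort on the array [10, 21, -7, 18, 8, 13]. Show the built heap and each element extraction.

Build heap: [21, 18, 13, 10, 8, -7]
Extract 21: [18, 10, 13, -7, 8, 21]
Extract 18: [13, 10, 8, -7, 18, 21]
Extract 13: [10, -7, 8, 13, 18, 21]
Extract 10: [8, -7, 10, 13, 18, 21]
Extract 8: [-7, 8, 10, 13, 18, 21]


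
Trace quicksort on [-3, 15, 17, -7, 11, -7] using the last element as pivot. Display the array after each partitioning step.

Partition 1: pivot=-7 at index 1 -> [-7, -7, 17, -3, 11, 15]
Partition 2: pivot=15 at index 4 -> [-7, -7, -3, 11, 15, 17]
Partition 3: pivot=11 at index 3 -> [-7, -7, -3, 11, 15, 17]


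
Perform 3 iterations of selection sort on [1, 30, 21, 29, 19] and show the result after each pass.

Pass 1: Select minimum 1 at index 0, swap -> [1, 30, 21, 29, 19]
Pass 2: Select minimum 19 at index 4, swap -> [1, 19, 21, 29, 30]
Pass 3: Select minimum 21 at index 2, swap -> [1, 19, 21, 29, 30]


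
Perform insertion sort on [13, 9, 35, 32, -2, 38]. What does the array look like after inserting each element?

First element 13 is already 'sorted'
Insert 9: shifted 1 elements -> [9, 13, 35, 32, -2, 38]
Insert 35: shifted 0 elements -> [9, 13, 35, 32, -2, 38]
Insert 32: shifted 1 elements -> [9, 13, 32, 35, -2, 38]
Insert -2: shifted 4 elements -> [-2, 9, 13, 32, 35, 38]
Insert 38: shifted 0 elements -> [-2, 9, 13, 32, 35, 38]
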